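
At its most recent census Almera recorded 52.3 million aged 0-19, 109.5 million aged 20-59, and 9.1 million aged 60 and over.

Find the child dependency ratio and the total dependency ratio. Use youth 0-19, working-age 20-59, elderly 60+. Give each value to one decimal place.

Youth dependency ratio: 47.8
Total dependency ratio: 56.1

Youth dependency ratio = 52.3 / 109.5 × 100 = 47.8
Total dependency ratio = (52.3 + 9.1) / 109.5 × 100 = 61.4 / 109.5 × 100 = 56.1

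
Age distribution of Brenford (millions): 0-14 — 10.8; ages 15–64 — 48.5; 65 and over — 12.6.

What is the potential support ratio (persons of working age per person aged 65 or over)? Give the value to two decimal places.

Potential support ratio: 3.85

Potential support ratio = 48.5 / 12.6 = 3.85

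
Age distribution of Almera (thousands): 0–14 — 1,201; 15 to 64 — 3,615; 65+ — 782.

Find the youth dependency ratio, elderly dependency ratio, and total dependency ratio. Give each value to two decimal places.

Youth dependency ratio: 33.22
Old-age dependency ratio: 21.63
Total dependency ratio: 54.85

Youth dependency ratio = 1,201 / 3,615 × 100 = 33.22
Old-age dependency ratio = 782 / 3,615 × 100 = 21.63
Total dependency ratio = (1,201 + 782) / 3,615 × 100 = 1,983 / 3,615 × 100 = 54.85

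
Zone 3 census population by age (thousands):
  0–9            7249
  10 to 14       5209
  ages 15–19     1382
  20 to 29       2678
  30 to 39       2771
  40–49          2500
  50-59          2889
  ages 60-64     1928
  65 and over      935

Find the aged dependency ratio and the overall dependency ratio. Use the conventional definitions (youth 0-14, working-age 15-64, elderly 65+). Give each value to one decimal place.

Old-age dependency ratio: 6.6
Total dependency ratio: 94.7

0–14: 7249 + 5209 = 12458
15–64: 1382 + 2678 + 2771 + 2500 + 2889 + 1928 = 14148
65+: 935
Old-age dependency ratio = 935 / 14148 × 100 = 6.6
Total dependency ratio = (12458 + 935) / 14148 × 100 = 13393 / 14148 × 100 = 94.7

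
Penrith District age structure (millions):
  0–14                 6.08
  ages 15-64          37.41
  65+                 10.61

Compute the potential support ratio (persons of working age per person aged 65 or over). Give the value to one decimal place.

Potential support ratio: 3.5

Potential support ratio = 37.41 / 10.61 = 3.5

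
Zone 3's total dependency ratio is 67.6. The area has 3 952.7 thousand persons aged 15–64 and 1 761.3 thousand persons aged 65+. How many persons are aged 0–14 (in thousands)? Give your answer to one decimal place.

Total dependency ratio = (youth + elderly) / working-age × 100
67.6 = (Y + 1 761.3) / 3 952.7 × 100
⇒ 910.7

Aged 0–14: 910.7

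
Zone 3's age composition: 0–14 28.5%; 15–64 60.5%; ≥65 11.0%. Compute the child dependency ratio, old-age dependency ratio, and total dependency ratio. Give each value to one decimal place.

Youth dependency ratio: 47.1
Old-age dependency ratio: 18.2
Total dependency ratio: 65.3

Youth dependency ratio = 28.5 / 60.5 × 100 = 47.1
Old-age dependency ratio = 11.0 / 60.5 × 100 = 18.2
Total dependency ratio = (28.5 + 11.0) / 60.5 × 100 = 39.5 / 60.5 × 100 = 65.3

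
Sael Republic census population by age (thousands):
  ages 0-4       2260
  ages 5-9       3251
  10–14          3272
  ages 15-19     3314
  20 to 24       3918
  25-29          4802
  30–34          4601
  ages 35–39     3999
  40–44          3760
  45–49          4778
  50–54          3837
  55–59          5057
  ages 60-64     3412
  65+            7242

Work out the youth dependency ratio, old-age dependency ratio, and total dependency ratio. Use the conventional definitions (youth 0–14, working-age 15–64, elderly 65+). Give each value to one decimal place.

0–14: 2260 + 3251 + 3272 = 8783
15–64: 3314 + 3918 + 4802 + 4601 + 3999 + 3760 + 4778 + 3837 + 5057 + 3412 = 41478
65+: 7242
Youth dependency ratio = 8783 / 41478 × 100 = 21.2
Old-age dependency ratio = 7242 / 41478 × 100 = 17.5
Total dependency ratio = (8783 + 7242) / 41478 × 100 = 16025 / 41478 × 100 = 38.6

Youth dependency ratio: 21.2
Old-age dependency ratio: 17.5
Total dependency ratio: 38.6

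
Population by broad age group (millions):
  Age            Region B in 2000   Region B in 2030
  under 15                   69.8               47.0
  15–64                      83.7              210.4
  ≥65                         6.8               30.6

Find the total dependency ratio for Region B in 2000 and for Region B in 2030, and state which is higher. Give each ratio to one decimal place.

Region B in 2000: (69.8 + 6.8) / 83.7 × 100 = 76.6 / 83.7 × 100 = 91.5
Region B in 2030: (47.0 + 30.6) / 210.4 × 100 = 77.6 / 210.4 × 100 = 36.9

Region B in 2000: 91.5
Region B in 2030: 36.9
Higher: Region B in 2000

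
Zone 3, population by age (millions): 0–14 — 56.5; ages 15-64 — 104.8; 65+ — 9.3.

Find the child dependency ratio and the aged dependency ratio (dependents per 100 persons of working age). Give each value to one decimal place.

Youth dependency ratio = 56.5 / 104.8 × 100 = 53.9
Old-age dependency ratio = 9.3 / 104.8 × 100 = 8.9

Youth dependency ratio: 53.9
Old-age dependency ratio: 8.9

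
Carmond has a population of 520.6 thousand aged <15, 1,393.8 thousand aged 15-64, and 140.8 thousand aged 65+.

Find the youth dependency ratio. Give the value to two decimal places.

Youth dependency ratio: 37.35

Youth dependency ratio = 520.6 / 1,393.8 × 100 = 37.35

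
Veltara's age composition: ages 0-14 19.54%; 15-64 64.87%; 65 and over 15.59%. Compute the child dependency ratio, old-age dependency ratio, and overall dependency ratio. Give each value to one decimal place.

Youth dependency ratio: 30.1
Old-age dependency ratio: 24.0
Total dependency ratio: 54.2

Youth dependency ratio = 19.54 / 64.87 × 100 = 30.1
Old-age dependency ratio = 15.59 / 64.87 × 100 = 24.0
Total dependency ratio = (19.54 + 15.59) / 64.87 × 100 = 35.13 / 64.87 × 100 = 54.2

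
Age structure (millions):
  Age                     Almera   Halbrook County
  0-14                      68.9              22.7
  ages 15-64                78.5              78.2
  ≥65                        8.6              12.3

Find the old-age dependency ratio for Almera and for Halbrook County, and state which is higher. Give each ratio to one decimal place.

Almera: 11.0
Halbrook County: 15.7
Higher: Halbrook County

Almera: 8.6 / 78.5 × 100 = 11.0
Halbrook County: 12.3 / 78.2 × 100 = 15.7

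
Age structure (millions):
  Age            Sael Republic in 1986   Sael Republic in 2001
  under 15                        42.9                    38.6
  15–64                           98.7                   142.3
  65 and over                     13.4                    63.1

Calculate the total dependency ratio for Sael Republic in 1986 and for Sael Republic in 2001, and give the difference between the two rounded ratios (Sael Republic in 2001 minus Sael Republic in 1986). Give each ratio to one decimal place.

Sael Republic in 1986: (42.9 + 13.4) / 98.7 × 100 = 56.3 / 98.7 × 100 = 57.0
Sael Republic in 2001: (38.6 + 63.1) / 142.3 × 100 = 101.7 / 142.3 × 100 = 71.5

Sael Republic in 1986: 57.0
Sael Republic in 2001: 71.5
Difference: +14.5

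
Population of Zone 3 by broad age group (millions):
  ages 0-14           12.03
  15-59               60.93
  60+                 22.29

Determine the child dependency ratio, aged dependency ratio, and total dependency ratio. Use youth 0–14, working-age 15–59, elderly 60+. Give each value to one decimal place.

Youth dependency ratio = 12.03 / 60.93 × 100 = 19.7
Old-age dependency ratio = 22.29 / 60.93 × 100 = 36.6
Total dependency ratio = (12.03 + 22.29) / 60.93 × 100 = 34.32 / 60.93 × 100 = 56.3

Youth dependency ratio: 19.7
Old-age dependency ratio: 36.6
Total dependency ratio: 56.3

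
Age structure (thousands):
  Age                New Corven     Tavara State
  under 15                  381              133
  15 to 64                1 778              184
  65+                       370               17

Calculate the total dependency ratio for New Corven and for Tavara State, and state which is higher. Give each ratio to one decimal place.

New Corven: (381 + 370) / 1 778 × 100 = 751 / 1 778 × 100 = 42.2
Tavara State: (133 + 17) / 184 × 100 = 150 / 184 × 100 = 81.5

New Corven: 42.2
Tavara State: 81.5
Higher: Tavara State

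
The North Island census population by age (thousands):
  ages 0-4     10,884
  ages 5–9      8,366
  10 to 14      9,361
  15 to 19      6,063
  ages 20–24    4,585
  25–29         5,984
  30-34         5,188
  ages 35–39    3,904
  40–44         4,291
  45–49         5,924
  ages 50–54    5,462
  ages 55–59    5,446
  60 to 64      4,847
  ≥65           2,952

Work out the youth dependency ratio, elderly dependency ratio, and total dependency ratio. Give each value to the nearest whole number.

Youth dependency ratio: 55
Old-age dependency ratio: 6
Total dependency ratio: 61

0–14: 10,884 + 8,366 + 9,361 = 28,611
15–64: 6,063 + 4,585 + 5,984 + 5,188 + 3,904 + 4,291 + 5,924 + 5,462 + 5,446 + 4,847 = 51,694
65+: 2,952
Youth dependency ratio = 28,611 / 51,694 × 100 = 55
Old-age dependency ratio = 2,952 / 51,694 × 100 = 6
Total dependency ratio = (28,611 + 2,952) / 51,694 × 100 = 31,563 / 51,694 × 100 = 61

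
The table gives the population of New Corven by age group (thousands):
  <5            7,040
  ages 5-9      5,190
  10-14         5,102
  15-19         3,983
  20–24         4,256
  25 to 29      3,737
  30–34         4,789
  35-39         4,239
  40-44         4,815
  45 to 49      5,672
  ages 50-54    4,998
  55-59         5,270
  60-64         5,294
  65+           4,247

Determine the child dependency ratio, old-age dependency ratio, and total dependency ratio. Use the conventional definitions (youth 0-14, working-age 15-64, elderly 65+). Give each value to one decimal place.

Youth dependency ratio: 36.8
Old-age dependency ratio: 9.0
Total dependency ratio: 45.9

0–14: 7,040 + 5,190 + 5,102 = 17,332
15–64: 3,983 + 4,256 + 3,737 + 4,789 + 4,239 + 4,815 + 5,672 + 4,998 + 5,270 + 5,294 = 47,053
65+: 4,247
Youth dependency ratio = 17,332 / 47,053 × 100 = 36.8
Old-age dependency ratio = 4,247 / 47,053 × 100 = 9.0
Total dependency ratio = (17,332 + 4,247) / 47,053 × 100 = 21,579 / 47,053 × 100 = 45.9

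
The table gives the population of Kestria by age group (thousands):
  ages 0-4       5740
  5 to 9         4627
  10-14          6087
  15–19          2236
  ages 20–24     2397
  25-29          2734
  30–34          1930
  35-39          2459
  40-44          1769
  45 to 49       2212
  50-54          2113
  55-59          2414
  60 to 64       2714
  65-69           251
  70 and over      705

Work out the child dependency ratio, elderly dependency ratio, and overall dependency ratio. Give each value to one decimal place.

0–14: 5740 + 4627 + 6087 = 16454
15–64: 2236 + 2397 + 2734 + 1930 + 2459 + 1769 + 2212 + 2113 + 2414 + 2714 = 22978
65+: 251 + 705 = 956
Youth dependency ratio = 16454 / 22978 × 100 = 71.6
Old-age dependency ratio = 956 / 22978 × 100 = 4.2
Total dependency ratio = (16454 + 956) / 22978 × 100 = 17410 / 22978 × 100 = 75.8

Youth dependency ratio: 71.6
Old-age dependency ratio: 4.2
Total dependency ratio: 75.8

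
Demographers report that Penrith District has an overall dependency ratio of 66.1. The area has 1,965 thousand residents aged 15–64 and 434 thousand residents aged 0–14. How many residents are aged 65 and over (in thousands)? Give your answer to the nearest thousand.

Aged 65 and over: 865

Total dependency ratio = (youth + elderly) / working-age × 100
66.1 = (434 + E) / 1,965 × 100
⇒ 865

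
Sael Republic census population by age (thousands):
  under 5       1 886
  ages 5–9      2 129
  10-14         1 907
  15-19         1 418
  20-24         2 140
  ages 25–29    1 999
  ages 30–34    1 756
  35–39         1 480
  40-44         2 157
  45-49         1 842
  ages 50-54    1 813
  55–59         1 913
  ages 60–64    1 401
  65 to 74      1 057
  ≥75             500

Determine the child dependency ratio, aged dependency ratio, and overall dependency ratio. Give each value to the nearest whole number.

Youth dependency ratio: 33
Old-age dependency ratio: 9
Total dependency ratio: 42

0–14: 1 886 + 2 129 + 1 907 = 5 922
15–64: 1 418 + 2 140 + 1 999 + 1 756 + 1 480 + 2 157 + 1 842 + 1 813 + 1 913 + 1 401 = 17 919
65+: 1 057 + 500 = 1 557
Youth dependency ratio = 5 922 / 17 919 × 100 = 33
Old-age dependency ratio = 1 557 / 17 919 × 100 = 9
Total dependency ratio = (5 922 + 1 557) / 17 919 × 100 = 7 479 / 17 919 × 100 = 42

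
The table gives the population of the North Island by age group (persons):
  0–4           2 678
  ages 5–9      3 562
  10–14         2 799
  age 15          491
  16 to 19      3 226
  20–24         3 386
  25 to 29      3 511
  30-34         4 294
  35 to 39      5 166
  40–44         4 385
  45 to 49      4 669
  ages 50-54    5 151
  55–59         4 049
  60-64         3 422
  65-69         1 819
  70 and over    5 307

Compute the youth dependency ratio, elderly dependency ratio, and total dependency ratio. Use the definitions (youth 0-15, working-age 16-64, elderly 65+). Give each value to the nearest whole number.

Youth dependency ratio: 23
Old-age dependency ratio: 17
Total dependency ratio: 40

0–15: 2 678 + 3 562 + 2 799 + 491 = 9 530
16–64: 3 226 + 3 386 + 3 511 + 4 294 + 5 166 + 4 385 + 4 669 + 5 151 + 4 049 + 3 422 = 41 259
65+: 1 819 + 5 307 = 7 126
Youth dependency ratio = 9 530 / 41 259 × 100 = 23
Old-age dependency ratio = 7 126 / 41 259 × 100 = 17
Total dependency ratio = (9 530 + 7 126) / 41 259 × 100 = 16 656 / 41 259 × 100 = 40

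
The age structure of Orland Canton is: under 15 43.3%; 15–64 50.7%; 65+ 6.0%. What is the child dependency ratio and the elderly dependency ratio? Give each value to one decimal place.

Youth dependency ratio = 43.3 / 50.7 × 100 = 85.4
Old-age dependency ratio = 6.0 / 50.7 × 100 = 11.8

Youth dependency ratio: 85.4
Old-age dependency ratio: 11.8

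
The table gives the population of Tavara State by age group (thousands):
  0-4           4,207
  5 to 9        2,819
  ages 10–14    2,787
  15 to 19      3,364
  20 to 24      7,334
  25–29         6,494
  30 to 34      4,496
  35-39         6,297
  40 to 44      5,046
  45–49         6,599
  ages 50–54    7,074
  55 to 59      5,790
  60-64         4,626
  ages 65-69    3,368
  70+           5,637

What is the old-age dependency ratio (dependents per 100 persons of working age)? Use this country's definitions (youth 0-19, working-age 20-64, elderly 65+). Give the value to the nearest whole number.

Old-age dependency ratio: 17

0–19: 4,207 + 2,819 + 2,787 + 3,364 = 13,177
20–64: 7,334 + 6,494 + 4,496 + 6,297 + 5,046 + 6,599 + 7,074 + 5,790 + 4,626 = 53,756
65+: 3,368 + 5,637 = 9,005
Old-age dependency ratio = 9,005 / 53,756 × 100 = 17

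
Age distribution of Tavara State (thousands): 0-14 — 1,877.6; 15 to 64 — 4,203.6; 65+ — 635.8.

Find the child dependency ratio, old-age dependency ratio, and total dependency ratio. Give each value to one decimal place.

Youth dependency ratio = 1,877.6 / 4,203.6 × 100 = 44.7
Old-age dependency ratio = 635.8 / 4,203.6 × 100 = 15.1
Total dependency ratio = (1,877.6 + 635.8) / 4,203.6 × 100 = 2,513.4 / 4,203.6 × 100 = 59.8

Youth dependency ratio: 44.7
Old-age dependency ratio: 15.1
Total dependency ratio: 59.8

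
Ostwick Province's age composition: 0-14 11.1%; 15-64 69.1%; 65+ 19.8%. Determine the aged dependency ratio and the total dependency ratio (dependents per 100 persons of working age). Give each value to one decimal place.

Old-age dependency ratio: 28.7
Total dependency ratio: 44.7

Old-age dependency ratio = 19.8 / 69.1 × 100 = 28.7
Total dependency ratio = (11.1 + 19.8) / 69.1 × 100 = 30.9 / 69.1 × 100 = 44.7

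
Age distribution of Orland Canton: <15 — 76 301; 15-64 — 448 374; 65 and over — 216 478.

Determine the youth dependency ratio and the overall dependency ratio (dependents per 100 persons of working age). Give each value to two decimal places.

Youth dependency ratio: 17.02
Total dependency ratio: 65.30

Youth dependency ratio = 76 301 / 448 374 × 100 = 17.02
Total dependency ratio = (76 301 + 216 478) / 448 374 × 100 = 292 779 / 448 374 × 100 = 65.30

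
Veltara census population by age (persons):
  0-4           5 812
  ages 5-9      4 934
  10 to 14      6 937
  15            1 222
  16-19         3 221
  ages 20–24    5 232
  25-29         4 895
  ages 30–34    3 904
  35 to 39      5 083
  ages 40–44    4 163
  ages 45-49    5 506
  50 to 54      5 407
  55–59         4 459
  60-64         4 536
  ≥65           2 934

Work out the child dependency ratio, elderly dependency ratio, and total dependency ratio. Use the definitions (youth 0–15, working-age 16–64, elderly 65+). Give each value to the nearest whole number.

0–15: 5 812 + 4 934 + 6 937 + 1 222 = 18 905
16–64: 3 221 + 5 232 + 4 895 + 3 904 + 5 083 + 4 163 + 5 506 + 5 407 + 4 459 + 4 536 = 46 406
65+: 2 934
Youth dependency ratio = 18 905 / 46 406 × 100 = 41
Old-age dependency ratio = 2 934 / 46 406 × 100 = 6
Total dependency ratio = (18 905 + 2 934) / 46 406 × 100 = 21 839 / 46 406 × 100 = 47

Youth dependency ratio: 41
Old-age dependency ratio: 6
Total dependency ratio: 47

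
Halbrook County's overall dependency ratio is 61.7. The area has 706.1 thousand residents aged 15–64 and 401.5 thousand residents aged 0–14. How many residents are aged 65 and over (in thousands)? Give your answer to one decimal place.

Aged 65 and over: 34.2

Total dependency ratio = (youth + elderly) / working-age × 100
61.7 = (401.5 + E) / 706.1 × 100
⇒ 34.2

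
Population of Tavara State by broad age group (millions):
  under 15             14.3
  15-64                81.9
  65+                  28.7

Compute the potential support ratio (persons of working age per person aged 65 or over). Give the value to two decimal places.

Potential support ratio: 2.85

Potential support ratio = 81.9 / 28.7 = 2.85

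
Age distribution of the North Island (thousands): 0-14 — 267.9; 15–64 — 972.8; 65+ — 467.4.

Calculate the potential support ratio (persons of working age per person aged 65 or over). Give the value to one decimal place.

Potential support ratio: 2.1

Potential support ratio = 972.8 / 467.4 = 2.1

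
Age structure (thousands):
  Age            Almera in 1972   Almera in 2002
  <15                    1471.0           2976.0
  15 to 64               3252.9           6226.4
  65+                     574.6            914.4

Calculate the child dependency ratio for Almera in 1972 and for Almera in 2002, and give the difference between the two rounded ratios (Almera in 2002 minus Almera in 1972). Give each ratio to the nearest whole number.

Almera in 1972: 45
Almera in 2002: 48
Difference: +3

Almera in 1972: 1471.0 / 3252.9 × 100 = 45
Almera in 2002: 2976.0 / 6226.4 × 100 = 48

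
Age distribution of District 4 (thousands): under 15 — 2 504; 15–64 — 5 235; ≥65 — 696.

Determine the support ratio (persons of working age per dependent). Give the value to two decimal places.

Support ratio: 1.64

Support ratio = 5 235 / (2 504 + 696) = 5 235 / 3 200 = 1.64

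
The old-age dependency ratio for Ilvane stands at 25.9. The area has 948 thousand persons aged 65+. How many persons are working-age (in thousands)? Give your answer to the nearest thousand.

Old-age dependency ratio = elderly / working-age × 100
25.9 = 948 / W × 100
⇒ 3,660

Working-age: 3,660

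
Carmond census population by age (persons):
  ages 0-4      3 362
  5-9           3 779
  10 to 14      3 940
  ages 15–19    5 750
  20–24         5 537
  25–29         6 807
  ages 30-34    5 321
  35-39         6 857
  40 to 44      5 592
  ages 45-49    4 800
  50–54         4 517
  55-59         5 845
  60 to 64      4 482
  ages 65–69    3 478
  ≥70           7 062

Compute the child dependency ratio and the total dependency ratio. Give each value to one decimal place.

0–14: 3 362 + 3 779 + 3 940 = 11 081
15–64: 5 750 + 5 537 + 6 807 + 5 321 + 6 857 + 5 592 + 4 800 + 4 517 + 5 845 + 4 482 = 55 508
65+: 3 478 + 7 062 = 10 540
Youth dependency ratio = 11 081 / 55 508 × 100 = 20.0
Total dependency ratio = (11 081 + 10 540) / 55 508 × 100 = 21 621 / 55 508 × 100 = 39.0

Youth dependency ratio: 20.0
Total dependency ratio: 39.0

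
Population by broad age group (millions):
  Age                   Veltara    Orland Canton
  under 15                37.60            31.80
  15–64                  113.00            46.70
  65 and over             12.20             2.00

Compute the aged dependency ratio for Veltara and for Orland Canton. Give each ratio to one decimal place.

Veltara: 12.20 / 113.00 × 100 = 10.8
Orland Canton: 2.00 / 46.70 × 100 = 4.3

Veltara: 10.8
Orland Canton: 4.3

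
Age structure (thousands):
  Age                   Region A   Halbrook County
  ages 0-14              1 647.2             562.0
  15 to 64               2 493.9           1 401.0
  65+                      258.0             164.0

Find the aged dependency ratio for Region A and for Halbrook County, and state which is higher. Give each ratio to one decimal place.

Region A: 258.0 / 2 493.9 × 100 = 10.3
Halbrook County: 164.0 / 1 401.0 × 100 = 11.7

Region A: 10.3
Halbrook County: 11.7
Higher: Halbrook County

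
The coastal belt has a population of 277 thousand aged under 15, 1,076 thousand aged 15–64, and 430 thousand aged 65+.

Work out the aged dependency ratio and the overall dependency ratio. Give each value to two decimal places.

Old-age dependency ratio: 39.96
Total dependency ratio: 65.71

Old-age dependency ratio = 430 / 1,076 × 100 = 39.96
Total dependency ratio = (277 + 430) / 1,076 × 100 = 707 / 1,076 × 100 = 65.71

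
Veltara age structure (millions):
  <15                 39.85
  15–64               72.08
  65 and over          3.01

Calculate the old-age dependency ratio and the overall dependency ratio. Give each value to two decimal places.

Old-age dependency ratio = 3.01 / 72.08 × 100 = 4.18
Total dependency ratio = (39.85 + 3.01) / 72.08 × 100 = 42.86 / 72.08 × 100 = 59.46

Old-age dependency ratio: 4.18
Total dependency ratio: 59.46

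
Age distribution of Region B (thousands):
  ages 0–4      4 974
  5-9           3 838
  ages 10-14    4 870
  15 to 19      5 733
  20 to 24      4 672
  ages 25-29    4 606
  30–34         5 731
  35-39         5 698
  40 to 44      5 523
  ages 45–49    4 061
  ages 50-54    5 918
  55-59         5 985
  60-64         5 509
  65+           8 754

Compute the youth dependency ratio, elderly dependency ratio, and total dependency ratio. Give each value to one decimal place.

Youth dependency ratio: 25.6
Old-age dependency ratio: 16.4
Total dependency ratio: 42.0

0–14: 4 974 + 3 838 + 4 870 = 13 682
15–64: 5 733 + 4 672 + 4 606 + 5 731 + 5 698 + 5 523 + 4 061 + 5 918 + 5 985 + 5 509 = 53 436
65+: 8 754
Youth dependency ratio = 13 682 / 53 436 × 100 = 25.6
Old-age dependency ratio = 8 754 / 53 436 × 100 = 16.4
Total dependency ratio = (13 682 + 8 754) / 53 436 × 100 = 22 436 / 53 436 × 100 = 42.0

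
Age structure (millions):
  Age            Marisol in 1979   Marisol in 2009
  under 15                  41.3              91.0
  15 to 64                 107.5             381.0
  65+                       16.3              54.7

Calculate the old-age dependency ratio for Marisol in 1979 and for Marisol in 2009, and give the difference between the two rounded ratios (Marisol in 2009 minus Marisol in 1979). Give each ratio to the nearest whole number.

Marisol in 1979: 16.3 / 107.5 × 100 = 15
Marisol in 2009: 54.7 / 381.0 × 100 = 14

Marisol in 1979: 15
Marisol in 2009: 14
Difference: -1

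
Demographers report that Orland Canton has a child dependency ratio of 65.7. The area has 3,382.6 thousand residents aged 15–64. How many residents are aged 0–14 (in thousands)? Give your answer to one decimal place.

Aged 0–14: 2,222.4

Youth dependency ratio = youth / working-age × 100
65.7 = Y / 3,382.6 × 100
⇒ 2,222.4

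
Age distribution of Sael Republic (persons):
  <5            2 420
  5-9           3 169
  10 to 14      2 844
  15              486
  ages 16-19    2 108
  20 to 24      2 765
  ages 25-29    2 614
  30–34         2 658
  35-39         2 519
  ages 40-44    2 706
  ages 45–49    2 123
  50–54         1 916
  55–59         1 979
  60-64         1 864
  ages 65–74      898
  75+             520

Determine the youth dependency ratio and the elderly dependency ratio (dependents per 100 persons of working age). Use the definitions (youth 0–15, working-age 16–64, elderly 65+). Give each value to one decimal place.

0–15: 2 420 + 3 169 + 2 844 + 486 = 8 919
16–64: 2 108 + 2 765 + 2 614 + 2 658 + 2 519 + 2 706 + 2 123 + 1 916 + 1 979 + 1 864 = 23 252
65+: 898 + 520 = 1 418
Youth dependency ratio = 8 919 / 23 252 × 100 = 38.4
Old-age dependency ratio = 1 418 / 23 252 × 100 = 6.1

Youth dependency ratio: 38.4
Old-age dependency ratio: 6.1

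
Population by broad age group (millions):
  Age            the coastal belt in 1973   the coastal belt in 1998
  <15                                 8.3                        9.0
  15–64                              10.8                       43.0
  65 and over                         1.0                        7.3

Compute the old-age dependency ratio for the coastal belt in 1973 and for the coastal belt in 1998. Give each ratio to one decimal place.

the coastal belt in 1973: 9.3
the coastal belt in 1998: 17.0

the coastal belt in 1973: 1.0 / 10.8 × 100 = 9.3
the coastal belt in 1998: 7.3 / 43.0 × 100 = 17.0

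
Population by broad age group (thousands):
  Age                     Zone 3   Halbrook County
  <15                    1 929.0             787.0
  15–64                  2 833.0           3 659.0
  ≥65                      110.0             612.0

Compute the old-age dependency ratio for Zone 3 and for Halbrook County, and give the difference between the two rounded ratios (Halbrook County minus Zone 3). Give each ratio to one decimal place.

Zone 3: 3.9
Halbrook County: 16.7
Difference: +12.8

Zone 3: 110.0 / 2 833.0 × 100 = 3.9
Halbrook County: 612.0 / 3 659.0 × 100 = 16.7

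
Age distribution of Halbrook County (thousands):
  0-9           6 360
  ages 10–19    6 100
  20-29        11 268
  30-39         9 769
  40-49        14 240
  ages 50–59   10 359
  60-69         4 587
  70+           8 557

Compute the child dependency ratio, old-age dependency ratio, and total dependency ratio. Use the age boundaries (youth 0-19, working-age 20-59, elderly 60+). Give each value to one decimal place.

Youth dependency ratio: 27.3
Old-age dependency ratio: 28.8
Total dependency ratio: 56.1

0–19: 6 360 + 6 100 = 12 460
20–59: 11 268 + 9 769 + 14 240 + 10 359 = 45 636
60+: 4 587 + 8 557 = 13 144
Youth dependency ratio = 12 460 / 45 636 × 100 = 27.3
Old-age dependency ratio = 13 144 / 45 636 × 100 = 28.8
Total dependency ratio = (12 460 + 13 144) / 45 636 × 100 = 25 604 / 45 636 × 100 = 56.1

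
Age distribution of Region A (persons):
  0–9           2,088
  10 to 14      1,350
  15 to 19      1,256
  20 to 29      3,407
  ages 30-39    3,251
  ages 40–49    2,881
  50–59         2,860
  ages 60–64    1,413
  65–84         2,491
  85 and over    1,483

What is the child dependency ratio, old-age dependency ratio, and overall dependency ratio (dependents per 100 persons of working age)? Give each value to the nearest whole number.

Youth dependency ratio: 23
Old-age dependency ratio: 26
Total dependency ratio: 49

0–14: 2,088 + 1,350 = 3,438
15–64: 1,256 + 3,407 + 3,251 + 2,881 + 2,860 + 1,413 = 15,068
65+: 2,491 + 1,483 = 3,974
Youth dependency ratio = 3,438 / 15,068 × 100 = 23
Old-age dependency ratio = 3,974 / 15,068 × 100 = 26
Total dependency ratio = (3,438 + 3,974) / 15,068 × 100 = 7,412 / 15,068 × 100 = 49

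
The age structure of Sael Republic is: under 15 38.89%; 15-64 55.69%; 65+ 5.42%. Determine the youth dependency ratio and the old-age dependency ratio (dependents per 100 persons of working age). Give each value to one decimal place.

Youth dependency ratio: 69.8
Old-age dependency ratio: 9.7

Youth dependency ratio = 38.89 / 55.69 × 100 = 69.8
Old-age dependency ratio = 5.42 / 55.69 × 100 = 9.7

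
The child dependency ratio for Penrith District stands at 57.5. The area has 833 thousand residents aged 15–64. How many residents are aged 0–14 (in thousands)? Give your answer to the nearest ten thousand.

Aged 0–14: 480

Youth dependency ratio = youth / working-age × 100
57.5 = Y / 833 × 100
⇒ 480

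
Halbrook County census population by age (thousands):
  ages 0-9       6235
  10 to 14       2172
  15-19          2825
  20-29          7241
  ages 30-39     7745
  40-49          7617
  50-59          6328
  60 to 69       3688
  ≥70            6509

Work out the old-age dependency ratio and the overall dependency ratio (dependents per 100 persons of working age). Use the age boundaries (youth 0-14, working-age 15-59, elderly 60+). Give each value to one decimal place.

Old-age dependency ratio: 32.1
Total dependency ratio: 58.6

0–14: 6235 + 2172 = 8407
15–59: 2825 + 7241 + 7745 + 7617 + 6328 = 31756
60+: 3688 + 6509 = 10197
Old-age dependency ratio = 10197 / 31756 × 100 = 32.1
Total dependency ratio = (8407 + 10197) / 31756 × 100 = 18604 / 31756 × 100 = 58.6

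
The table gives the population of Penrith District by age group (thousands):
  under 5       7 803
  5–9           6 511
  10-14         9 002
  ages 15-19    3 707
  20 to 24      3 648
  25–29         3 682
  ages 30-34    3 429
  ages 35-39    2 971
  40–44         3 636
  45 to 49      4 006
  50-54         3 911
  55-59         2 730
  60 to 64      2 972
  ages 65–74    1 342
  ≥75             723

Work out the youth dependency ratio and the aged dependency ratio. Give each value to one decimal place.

Youth dependency ratio: 67.2
Old-age dependency ratio: 6.0

0–14: 7 803 + 6 511 + 9 002 = 23 316
15–64: 3 707 + 3 648 + 3 682 + 3 429 + 2 971 + 3 636 + 4 006 + 3 911 + 2 730 + 2 972 = 34 692
65+: 1 342 + 723 = 2 065
Youth dependency ratio = 23 316 / 34 692 × 100 = 67.2
Old-age dependency ratio = 2 065 / 34 692 × 100 = 6.0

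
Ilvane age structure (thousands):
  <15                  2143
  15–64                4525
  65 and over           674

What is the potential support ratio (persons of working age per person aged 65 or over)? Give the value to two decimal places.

Potential support ratio = 4525 / 674 = 6.71

Potential support ratio: 6.71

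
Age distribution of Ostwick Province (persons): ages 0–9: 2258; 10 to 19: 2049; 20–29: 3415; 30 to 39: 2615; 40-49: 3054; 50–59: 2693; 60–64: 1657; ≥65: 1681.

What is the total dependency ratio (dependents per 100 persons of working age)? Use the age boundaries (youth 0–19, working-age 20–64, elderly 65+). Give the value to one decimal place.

0–19: 2258 + 2049 = 4307
20–64: 3415 + 2615 + 3054 + 2693 + 1657 = 13434
65+: 1681
Total dependency ratio = (4307 + 1681) / 13434 × 100 = 5988 / 13434 × 100 = 44.6

Total dependency ratio: 44.6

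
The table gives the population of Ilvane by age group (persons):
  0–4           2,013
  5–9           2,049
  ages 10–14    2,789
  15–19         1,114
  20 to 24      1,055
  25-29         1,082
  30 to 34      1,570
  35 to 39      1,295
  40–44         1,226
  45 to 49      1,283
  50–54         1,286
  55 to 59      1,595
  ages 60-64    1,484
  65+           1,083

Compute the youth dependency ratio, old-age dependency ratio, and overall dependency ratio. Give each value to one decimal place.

Youth dependency ratio: 52.7
Old-age dependency ratio: 8.3
Total dependency ratio: 61.1

0–14: 2,013 + 2,049 + 2,789 = 6,851
15–64: 1,114 + 1,055 + 1,082 + 1,570 + 1,295 + 1,226 + 1,283 + 1,286 + 1,595 + 1,484 = 12,990
65+: 1,083
Youth dependency ratio = 6,851 / 12,990 × 100 = 52.7
Old-age dependency ratio = 1,083 / 12,990 × 100 = 8.3
Total dependency ratio = (6,851 + 1,083) / 12,990 × 100 = 7,934 / 12,990 × 100 = 61.1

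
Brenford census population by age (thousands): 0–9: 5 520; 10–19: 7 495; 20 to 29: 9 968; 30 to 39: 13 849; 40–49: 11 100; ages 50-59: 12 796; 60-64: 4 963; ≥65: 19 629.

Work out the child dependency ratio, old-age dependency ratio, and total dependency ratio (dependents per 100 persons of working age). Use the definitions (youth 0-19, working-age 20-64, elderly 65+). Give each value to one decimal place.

0–19: 5 520 + 7 495 = 13 015
20–64: 9 968 + 13 849 + 11 100 + 12 796 + 4 963 = 52 676
65+: 19 629
Youth dependency ratio = 13 015 / 52 676 × 100 = 24.7
Old-age dependency ratio = 19 629 / 52 676 × 100 = 37.3
Total dependency ratio = (13 015 + 19 629) / 52 676 × 100 = 32 644 / 52 676 × 100 = 62.0

Youth dependency ratio: 24.7
Old-age dependency ratio: 37.3
Total dependency ratio: 62.0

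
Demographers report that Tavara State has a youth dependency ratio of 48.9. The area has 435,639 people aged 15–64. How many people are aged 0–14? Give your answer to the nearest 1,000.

Aged 0–14: 213,000

Youth dependency ratio = youth / working-age × 100
48.9 = Y / 435,639 × 100
⇒ 213,000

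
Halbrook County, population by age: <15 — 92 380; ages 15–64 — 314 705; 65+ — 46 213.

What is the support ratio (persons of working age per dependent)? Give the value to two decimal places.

Support ratio = 314 705 / (92 380 + 46 213) = 314 705 / 138 593 = 2.27

Support ratio: 2.27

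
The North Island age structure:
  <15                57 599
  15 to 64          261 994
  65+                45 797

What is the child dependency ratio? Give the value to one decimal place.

Youth dependency ratio: 22.0

Youth dependency ratio = 57 599 / 261 994 × 100 = 22.0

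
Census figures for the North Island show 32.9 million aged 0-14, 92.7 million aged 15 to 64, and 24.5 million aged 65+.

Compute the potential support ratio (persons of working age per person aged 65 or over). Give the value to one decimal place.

Potential support ratio = 92.7 / 24.5 = 3.8

Potential support ratio: 3.8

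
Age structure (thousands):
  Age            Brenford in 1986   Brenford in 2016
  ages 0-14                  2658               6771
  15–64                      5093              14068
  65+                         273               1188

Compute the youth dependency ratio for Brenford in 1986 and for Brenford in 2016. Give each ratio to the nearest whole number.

Brenford in 1986: 2658 / 5093 × 100 = 52
Brenford in 2016: 6771 / 14068 × 100 = 48

Brenford in 1986: 52
Brenford in 2016: 48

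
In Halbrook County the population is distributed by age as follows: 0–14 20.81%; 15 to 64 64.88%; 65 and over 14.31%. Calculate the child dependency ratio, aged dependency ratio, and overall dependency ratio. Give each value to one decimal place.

Youth dependency ratio: 32.1
Old-age dependency ratio: 22.1
Total dependency ratio: 54.1

Youth dependency ratio = 20.81 / 64.88 × 100 = 32.1
Old-age dependency ratio = 14.31 / 64.88 × 100 = 22.1
Total dependency ratio = (20.81 + 14.31) / 64.88 × 100 = 35.12 / 64.88 × 100 = 54.1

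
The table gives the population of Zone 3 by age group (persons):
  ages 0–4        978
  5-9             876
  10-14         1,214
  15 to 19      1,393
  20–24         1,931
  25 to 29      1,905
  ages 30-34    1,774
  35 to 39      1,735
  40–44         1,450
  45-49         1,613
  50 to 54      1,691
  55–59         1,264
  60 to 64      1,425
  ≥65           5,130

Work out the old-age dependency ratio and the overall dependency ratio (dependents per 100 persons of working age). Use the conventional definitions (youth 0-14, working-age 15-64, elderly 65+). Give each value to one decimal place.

0–14: 978 + 876 + 1,214 = 3,068
15–64: 1,393 + 1,931 + 1,905 + 1,774 + 1,735 + 1,450 + 1,613 + 1,691 + 1,264 + 1,425 = 16,181
65+: 5,130
Old-age dependency ratio = 5,130 / 16,181 × 100 = 31.7
Total dependency ratio = (3,068 + 5,130) / 16,181 × 100 = 8,198 / 16,181 × 100 = 50.7

Old-age dependency ratio: 31.7
Total dependency ratio: 50.7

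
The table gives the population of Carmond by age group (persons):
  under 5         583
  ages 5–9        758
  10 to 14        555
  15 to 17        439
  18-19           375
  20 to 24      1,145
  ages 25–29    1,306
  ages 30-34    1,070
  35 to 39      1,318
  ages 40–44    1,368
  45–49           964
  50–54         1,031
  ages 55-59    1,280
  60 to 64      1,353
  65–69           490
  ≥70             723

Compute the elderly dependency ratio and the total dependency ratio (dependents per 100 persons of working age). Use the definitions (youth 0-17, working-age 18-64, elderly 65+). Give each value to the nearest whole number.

Old-age dependency ratio: 11
Total dependency ratio: 32

0–17: 583 + 758 + 555 + 439 = 2,335
18–64: 375 + 1,145 + 1,306 + 1,070 + 1,318 + 1,368 + 964 + 1,031 + 1,280 + 1,353 = 11,210
65+: 490 + 723 = 1,213
Old-age dependency ratio = 1,213 / 11,210 × 100 = 11
Total dependency ratio = (2,335 + 1,213) / 11,210 × 100 = 3,548 / 11,210 × 100 = 32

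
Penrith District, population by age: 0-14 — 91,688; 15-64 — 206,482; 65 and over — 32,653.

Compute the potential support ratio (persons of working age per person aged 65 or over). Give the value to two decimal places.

Potential support ratio = 206,482 / 32,653 = 6.32

Potential support ratio: 6.32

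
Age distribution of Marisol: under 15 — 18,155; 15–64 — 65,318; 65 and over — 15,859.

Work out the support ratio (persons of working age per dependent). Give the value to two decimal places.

Support ratio: 1.92

Support ratio = 65,318 / (18,155 + 15,859) = 65,318 / 34,014 = 1.92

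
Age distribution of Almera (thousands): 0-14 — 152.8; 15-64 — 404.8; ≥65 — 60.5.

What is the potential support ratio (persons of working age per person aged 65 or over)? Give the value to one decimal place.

Potential support ratio: 6.7

Potential support ratio = 404.8 / 60.5 = 6.7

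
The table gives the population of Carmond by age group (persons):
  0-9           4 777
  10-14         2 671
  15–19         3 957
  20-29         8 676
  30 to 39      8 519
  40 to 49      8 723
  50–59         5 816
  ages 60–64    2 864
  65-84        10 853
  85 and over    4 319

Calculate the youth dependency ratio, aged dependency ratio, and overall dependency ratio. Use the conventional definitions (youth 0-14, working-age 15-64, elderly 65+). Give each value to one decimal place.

0–14: 4 777 + 2 671 = 7 448
15–64: 3 957 + 8 676 + 8 519 + 8 723 + 5 816 + 2 864 = 38 555
65+: 10 853 + 4 319 = 15 172
Youth dependency ratio = 7 448 / 38 555 × 100 = 19.3
Old-age dependency ratio = 15 172 / 38 555 × 100 = 39.4
Total dependency ratio = (7 448 + 15 172) / 38 555 × 100 = 22 620 / 38 555 × 100 = 58.7

Youth dependency ratio: 19.3
Old-age dependency ratio: 39.4
Total dependency ratio: 58.7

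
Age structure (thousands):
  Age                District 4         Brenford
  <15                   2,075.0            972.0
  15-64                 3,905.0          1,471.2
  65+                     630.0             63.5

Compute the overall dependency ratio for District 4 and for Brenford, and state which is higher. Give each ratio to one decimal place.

District 4: 69.3
Brenford: 70.4
Higher: Brenford

District 4: (2,075.0 + 630.0) / 3,905.0 × 100 = 2,705.0 / 3,905.0 × 100 = 69.3
Brenford: (972.0 + 63.5) / 1,471.2 × 100 = 1,035.5 / 1,471.2 × 100 = 70.4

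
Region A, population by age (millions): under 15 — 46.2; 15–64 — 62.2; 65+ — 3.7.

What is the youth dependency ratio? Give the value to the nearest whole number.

Youth dependency ratio = 46.2 / 62.2 × 100 = 74

Youth dependency ratio: 74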